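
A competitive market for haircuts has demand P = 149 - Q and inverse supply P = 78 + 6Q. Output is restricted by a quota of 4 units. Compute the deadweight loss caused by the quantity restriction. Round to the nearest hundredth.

Unrestricted equilibrium: Q* = (149 - 78)/(1 + 6) = 10.1429.
At Q = 4 the demand price is 149 - (4) = 145 and the supply price is 78 + 6(4) = 102.
Deadweight loss is the triangle between the curves from 4 to 10.1429: (1/2)(145 - 102)(10.1429 - 4) = 132.0714.

132.07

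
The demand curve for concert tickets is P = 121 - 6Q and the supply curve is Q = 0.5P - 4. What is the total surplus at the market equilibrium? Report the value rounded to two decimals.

798.06

Rewriting supply in inverse form: P = 8 + 2Q.
Set 121 - 6Q = 8 + 2Q, which gives 113 = 8Q, so Q* = 14.125 and P* = 121 - 6(14.125) = 36.25.
Total surplus is the full triangle between the curves from 0 to Q*: (1/2)(14.125)(121 - 8) = 798.0625.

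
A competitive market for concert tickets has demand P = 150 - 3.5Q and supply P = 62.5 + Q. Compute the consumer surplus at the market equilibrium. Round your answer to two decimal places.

661.65

Setting demand equal to supply, 87.5 = 4.5Q, so Q* = 19.4444 and P* = 81.9444.
Consumer surplus is the triangle under demand above P*: (1/2)(19.4444)(150 - 81.9444) = (1/2)(19.4444)(68.0556) = 661.6512.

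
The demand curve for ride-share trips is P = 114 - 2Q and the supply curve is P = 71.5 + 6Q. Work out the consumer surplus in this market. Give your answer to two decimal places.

Set 114 - 2Q = 71.5 + 6Q, which gives 42.5 = 8Q, so Q* = 5.3125 and P* = 114 - 2(5.3125) = 103.375.
CS is the area between the demand curve and P* from 0 to Q*: (1/2)(5.3125)(10.625) = 28.2227.

28.22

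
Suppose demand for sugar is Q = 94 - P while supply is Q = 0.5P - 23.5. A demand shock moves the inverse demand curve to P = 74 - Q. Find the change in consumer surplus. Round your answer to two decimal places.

Rewriting demand in inverse form: P = 94 - Q.
Rewriting supply in inverse form: P = 47 + 2Q.
Initial equilibrium: Q_0 = 15.6667, P_0 = 78.3333; CS_0 = (1/2)(15.6667)(15.6667) = 122.7222, PS_0 = (1/2)(15.6667)(31.3333) = 245.4444.
New equilibrium: 74 - Q = 47 + 2Q gives Q_1 = 9, P_1 = 65; CS_1 = 40.5, PS_1 = 81.
Change in consumer surplus = 40.5 - 122.7222 = -82.2222.

-82.22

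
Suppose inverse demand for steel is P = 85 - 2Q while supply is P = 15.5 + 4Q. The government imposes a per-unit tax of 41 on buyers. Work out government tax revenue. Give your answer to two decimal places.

194.75

Without the tax, 85 - 2Q = 15.5 + 4Q so Q* = 11.5833 and P* = 61.8333.
A tax on buyers shifts demand down by 41: (85 - 41) - 2Q = 15.5 + 4Q, so Q_t = 4.75. Buyers pay P_b = 75.5; sellers receive P_s = P_b - 41 = 34.5.
Tax revenue = t x Q_t = 41 x 4.75 = 194.75.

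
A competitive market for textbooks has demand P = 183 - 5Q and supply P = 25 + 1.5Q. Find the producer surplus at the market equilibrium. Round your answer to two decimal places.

Set 183 - 5Q = 25 + 1.5Q, which gives 158 = 6.5Q, so Q* = 24.3077 and P* = 183 - 5(24.3077) = 61.4615.
PS is the area between P* and the supply curve from 0 to Q*: (1/2)(24.3077)(36.4615) = 443.1479.

443.15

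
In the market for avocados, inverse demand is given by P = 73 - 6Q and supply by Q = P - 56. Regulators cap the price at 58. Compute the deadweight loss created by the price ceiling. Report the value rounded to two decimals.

Rewriting supply in inverse form: P = 56 + Q.
Without the control, 73 - 6Q = 56 + Q so Q* = 2.4286 and P* = 58.4286.
At P = 58, sellers supply (58 - 56)/1 = 2 while buyers want more, so the quantity traded is 2 at price 58.
At Q = 2 the demand price is 61 and the supply price is 58. Deadweight loss is the triangle between the curves from 2 to 2.4286: (1/2)(61 - 58)(2.4286 - 2) = 0.6429.

0.64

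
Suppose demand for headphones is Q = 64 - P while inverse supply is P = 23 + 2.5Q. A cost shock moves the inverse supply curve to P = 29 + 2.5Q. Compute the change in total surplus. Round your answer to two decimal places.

-65.14

Rewriting demand in inverse form: P = 64 - Q.
Initial equilibrium: Q_0 = 11.7143, P_0 = 52.2857; CS_0 = (1/2)(11.7143)(11.7143) = 68.6122, PS_0 = (1/2)(11.7143)(29.2857) = 171.5306.
New equilibrium: 64 - Q = 29 + 2.5Q gives Q_1 = 10, P_1 = 54; CS_1 = 50, PS_1 = 125.
Change in total surplus = (50 + 125) - (68.6122 + 171.5306) = -65.1429.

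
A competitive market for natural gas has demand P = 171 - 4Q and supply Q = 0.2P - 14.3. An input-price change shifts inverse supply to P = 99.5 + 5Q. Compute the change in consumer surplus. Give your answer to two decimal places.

-118.22

Rewriting supply in inverse form: P = 71.5 + 5Q.
Initial equilibrium: Q_0 = 11.0556, P_0 = 126.7778; CS_0 = (1/2)(11.0556)(44.2222) = 244.4506, PS_0 = (1/2)(11.0556)(55.2778) = 305.5633.
New equilibrium: 171 - 4Q = 99.5 + 5Q gives Q_1 = 7.9444, P_1 = 139.2222; CS_1 = 126.2284, PS_1 = 157.7855.
Change in consumer surplus = 126.2284 - 244.4506 = -118.2222.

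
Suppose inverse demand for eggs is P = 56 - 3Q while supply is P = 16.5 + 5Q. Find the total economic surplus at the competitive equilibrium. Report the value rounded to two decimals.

Equilibrium: 56 - 3Q = 16.5 + 5Q, so Q* = 4.9375 and P* = 41.1875.
Total surplus is the full triangle between the curves from 0 to Q*: (1/2)(4.9375)(56 - 16.5) = 97.5156.

97.52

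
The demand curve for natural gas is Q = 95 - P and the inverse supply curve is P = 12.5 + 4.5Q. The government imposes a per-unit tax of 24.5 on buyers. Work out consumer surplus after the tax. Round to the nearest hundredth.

Rewriting demand in inverse form: P = 95 - Q.
Pre-tax equilibrium: 95 - Q = 12.5 + 4.5Q gives Q* = 15, P* = 80.
A tax on buyers shifts demand down by 24.5: (95 - 24.5) - Q = 12.5 + 4.5Q, so Q_t = 10.5455. Buyers pay P_b = 84.4545; sellers receive P_s = P_b - 24.5 = 59.9545.
CS = (1/2)(Q_t)(95 - P_b) = (1/2)(10.5455)(10.5455) = 55.6033.

55.60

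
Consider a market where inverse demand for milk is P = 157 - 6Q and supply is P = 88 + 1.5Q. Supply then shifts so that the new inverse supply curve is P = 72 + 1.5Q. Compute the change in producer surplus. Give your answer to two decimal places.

Initial equilibrium: Q_0 = 9.2, P_0 = 101.8; CS_0 = (1/2)(9.2)(55.2) = 253.92, PS_0 = (1/2)(9.2)(13.8) = 63.48.
New equilibrium: 157 - 6Q = 72 + 1.5Q gives Q_1 = 11.3333, P_1 = 89; CS_1 = 385.3333, PS_1 = 96.3333.
Change in producer surplus = 96.3333 - 63.48 = 32.8533.

32.85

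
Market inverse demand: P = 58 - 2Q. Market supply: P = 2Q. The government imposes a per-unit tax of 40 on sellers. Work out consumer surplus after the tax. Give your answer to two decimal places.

20.25

Without the tax, 58 - 2Q = 2Q so Q* = 14.5 and P* = 29.
With the tax, sellers need 40 more per unit: 58 - 2Q = 2Q + 40, so Q_t = 4.5. Buyers pay P_b = 49; sellers receive P_s = P_b - 40 = 9.
Consumer surplus is the triangle under demand above P_b: (1/2)(4.5)(58 - 49) = 20.25.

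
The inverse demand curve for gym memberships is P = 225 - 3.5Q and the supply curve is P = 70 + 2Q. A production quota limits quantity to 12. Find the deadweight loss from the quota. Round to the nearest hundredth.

Unrestricted equilibrium: Q* = (225 - 70)/(3.5 + 2) = 28.1818.
At Q = 12 the demand price is 225 - 3.5(12) = 183 and the supply price is 70 + 2(12) = 94.
DWL = (1/2)(gap between curves at 12) x (Q* - 12) = (1/2)(89)(16.1818) = 720.0909.

720.09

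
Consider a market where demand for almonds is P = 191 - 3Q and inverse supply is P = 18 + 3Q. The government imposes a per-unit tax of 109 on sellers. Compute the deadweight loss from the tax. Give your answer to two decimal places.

Pre-tax equilibrium: 191 - 3Q = 18 + 3Q gives Q* = 28.8333, P* = 104.5.
With the tax, sellers need 109 more per unit: 191 - 3Q = 18 + 3Q + 109, so Q_t = 10.6667. Buyers pay P_b = 159; sellers receive P_s = P_b - 109 = 50.
Deadweight loss is the triangle between the curves from Q_t to Q*: (1/2)(28.8333 - 10.6667)(109) = 990.0833.

990.08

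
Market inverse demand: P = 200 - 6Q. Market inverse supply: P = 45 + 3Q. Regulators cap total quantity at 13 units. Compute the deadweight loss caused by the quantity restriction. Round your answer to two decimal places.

Unrestricted equilibrium: Q* = (200 - 45)/(6 + 3) = 17.2222.
At Q = 13 the demand price is 200 - 6(13) = 122 and the supply price is 45 + 3(13) = 84.
Deadweight loss is the triangle between the curves from 13 to 17.2222: (1/2)(122 - 84)(17.2222 - 13) = 80.2222.

80.22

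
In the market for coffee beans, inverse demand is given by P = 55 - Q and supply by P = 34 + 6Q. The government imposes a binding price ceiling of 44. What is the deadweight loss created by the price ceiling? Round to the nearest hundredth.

6.22

Without the control, 55 - Q = 34 + 6Q so Q* = 3 and P* = 52.
At P = 44, sellers supply (44 - 34)/6 = 1.6667 while buyers want more, so the quantity traded is 1.6667 at price 44.
At Q = 1.6667 the demand price is 53.3333 and the supply price is 44. Deadweight loss is the triangle between the curves from 1.6667 to 3: (1/2)(53.3333 - 44)(3 - 1.6667) = 6.2222.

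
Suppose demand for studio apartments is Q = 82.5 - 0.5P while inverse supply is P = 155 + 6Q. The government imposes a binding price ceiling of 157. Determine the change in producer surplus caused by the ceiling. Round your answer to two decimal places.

Rewriting demand in inverse form: P = 165 - 2Q.
Free-market equilibrium: 165 - 2Q = 155 + 6Q gives Q* = 1.25, P* = 162.5.
At the ceiling price 157, quantity supplied is (157 - 155)/6 = 0.3333; supply is the short side, so Q = 0.3333 trades at P = 157.
PS goes from (1/2)(1.25)(7.5) = 4.6875 to 0.3333 (computed as (157 - 155)(0.3333) - (1/2)(6)(0.3333)^2), a change of -4.3542.

-4.35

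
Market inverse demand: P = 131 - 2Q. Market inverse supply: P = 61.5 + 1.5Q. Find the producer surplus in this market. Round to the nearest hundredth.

295.73

Equilibrium: 131 - 2Q = 61.5 + 1.5Q, so Q* = 19.8571 and P* = 91.2857.
The supply curve's price intercept is 61.5, so PS = (1/2)(Q*)(P* - 61.5) = (1/2)(19.8571)(29.7857) = 295.7296.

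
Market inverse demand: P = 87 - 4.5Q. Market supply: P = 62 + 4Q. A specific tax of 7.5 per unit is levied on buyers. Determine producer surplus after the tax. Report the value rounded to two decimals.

Pre-tax equilibrium: 87 - 4.5Q = 62 + 4Q gives Q* = 2.9412, P* = 73.7647.
With the tax, buyers' net willingness to pay falls by 7.5: (87 - 7.5) - 4.5Q = 62 + 4Q, so Q_t = 2.0588. Buyers pay P_b = 77.7353; sellers receive P_s = P_b - 7.5 = 70.2353.
PS = (1/2)(Q_t)(P_s - 62) = (1/2)(2.0588)(8.2353) = 8.4775.

8.48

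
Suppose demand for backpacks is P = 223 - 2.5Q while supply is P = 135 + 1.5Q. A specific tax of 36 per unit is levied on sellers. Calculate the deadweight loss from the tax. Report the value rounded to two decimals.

Pre-tax equilibrium: 223 - 2.5Q = 135 + 1.5Q gives Q* = 22, P* = 168.
With the tax, sellers need 36 more per unit: 223 - 2.5Q = 135 + 1.5Q + 36, so Q_t = 13. Buyers pay P_b = 190.5; sellers receive P_s = P_b - 36 = 154.5.
Deadweight loss is the triangle between the curves from Q_t to Q*: (1/2)(22 - 13)(36) = 162.

162.00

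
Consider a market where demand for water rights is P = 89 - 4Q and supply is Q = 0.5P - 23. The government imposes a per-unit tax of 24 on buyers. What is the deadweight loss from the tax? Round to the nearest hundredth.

48.00

Rewriting supply in inverse form: P = 46 + 2Q.
Pre-tax equilibrium: 89 - 4Q = 46 + 2Q gives Q* = 7.1667, P* = 60.3333.
A tax on buyers shifts demand down by 24: (89 - 24) - 4Q = 46 + 2Q, so Q_t = 3.1667. Buyers pay P_b = 76.3333; sellers receive P_s = P_b - 24 = 52.3333.
The welfare triangle lost has base Q* - Q_t = 4 and height t = 24, so DWL = (1/2)(4)(24) = 48.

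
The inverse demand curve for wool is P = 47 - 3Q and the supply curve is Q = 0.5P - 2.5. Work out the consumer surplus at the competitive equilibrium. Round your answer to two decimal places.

105.84

Rewriting supply in inverse form: P = 5 + 2Q.
Equilibrium: 47 - 3Q = 5 + 2Q, so Q* = 8.4 and P* = 21.8.
The demand choke price is 47, so CS = (1/2)(Q*)(47 - P*) = (1/2)(8.4)(25.2) = 105.84.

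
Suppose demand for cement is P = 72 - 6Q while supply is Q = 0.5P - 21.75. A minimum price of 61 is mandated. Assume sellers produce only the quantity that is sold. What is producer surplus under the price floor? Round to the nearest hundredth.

28.72

Rewriting supply in inverse form: P = 43.5 + 2Q.
Free-market equilibrium: 72 - 6Q = 43.5 + 2Q gives Q* = 3.5625, P* = 50.625.
At P = 61, buyers demand (72 - 61)/6 = 1.8333 while sellers would supply more, so the quantity traded is 1.8333 at price 61.
The supply price at Q = 1.8333 is 47.1667. PS is the trapezoid between 61 and supply over [0, 1.8333]: (1/2)[(61 - 43.5) + (61 - 47.1667)](1.8333) = 28.7222.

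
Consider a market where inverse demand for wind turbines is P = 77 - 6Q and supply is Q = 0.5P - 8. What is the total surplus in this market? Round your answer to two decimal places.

232.56

Rewriting supply in inverse form: P = 16 + 2Q.
Equilibrium: 77 - 6Q = 16 + 2Q, so Q* = 7.625 and P* = 31.25.
CS = (1/2)(7.625)(45.75) = 174.4219 and PS = (1/2)(7.625)(15.25) = 58.1406, so total surplus = 232.5625.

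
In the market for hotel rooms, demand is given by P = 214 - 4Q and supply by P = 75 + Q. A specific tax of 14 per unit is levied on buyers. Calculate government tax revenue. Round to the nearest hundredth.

Without the tax, 214 - 4Q = 75 + Q so Q* = 27.8 and P* = 102.8.
With the tax, buyers' net willingness to pay falls by 14: (214 - 14) - 4Q = 75 + Q, so Q_t = 25. Buyers pay P_b = 114; sellers receive P_s = P_b - 14 = 100.
Tax revenue = t x Q_t = 14 x 25 = 350.

350.00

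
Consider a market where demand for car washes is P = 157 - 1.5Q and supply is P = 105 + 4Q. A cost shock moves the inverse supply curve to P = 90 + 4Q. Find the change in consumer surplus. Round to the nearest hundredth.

44.26

Initial equilibrium: Q_0 = 9.4545, P_0 = 142.8182; CS_0 = (1/2)(9.4545)(14.1818) = 67.0413, PS_0 = (1/2)(9.4545)(37.8182) = 178.7769.
New equilibrium: 157 - 1.5Q = 90 + 4Q gives Q_1 = 12.1818, P_1 = 138.7273; CS_1 = 111.2975, PS_1 = 296.7934.
Change in consumer surplus = 111.2975 - 67.0413 = 44.2562.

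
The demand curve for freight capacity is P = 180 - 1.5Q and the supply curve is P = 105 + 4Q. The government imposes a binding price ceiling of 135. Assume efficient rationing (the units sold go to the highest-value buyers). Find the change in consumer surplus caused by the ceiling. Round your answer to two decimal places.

Without the control, 180 - 1.5Q = 105 + 4Q so Q* = 13.6364 and P* = 159.5455.
At the ceiling price 135, quantity supplied is (135 - 105)/4 = 7.5; supply is the short side, so Q = 7.5 trades at P = 135.
CS goes from (1/2)(13.6364)(20.4545) = 139.4628 to 295.3125 (computed as (180 - 135)(7.5) - (1/2)(1.5)(7.5)^2), a change of 155.8497.

155.85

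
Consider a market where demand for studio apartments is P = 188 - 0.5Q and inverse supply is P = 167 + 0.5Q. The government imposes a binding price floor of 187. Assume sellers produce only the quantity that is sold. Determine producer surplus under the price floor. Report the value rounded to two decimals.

39.00

Free-market equilibrium: 188 - 0.5Q = 167 + 0.5Q gives Q* = 21, P* = 177.5.
At the floor price 187, quantity demanded is (188 - 187)/0.5 = 2; demand is the short side, so Q = 2 trades at P = 187.
The supply price at Q = 2 is 168. PS is the trapezoid between 187 and supply over [0, 2]: (1/2)[(187 - 167) + (187 - 168)](2) = 39.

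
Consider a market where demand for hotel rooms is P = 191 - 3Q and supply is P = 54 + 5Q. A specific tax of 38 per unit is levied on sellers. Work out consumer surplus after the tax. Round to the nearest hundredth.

Pre-tax equilibrium: 191 - 3Q = 54 + 5Q gives Q* = 17.125, P* = 139.625.
A tax on sellers shifts supply up by 38: 191 - 3Q = 54 + 5Q + 38, so Q_t = 12.375. Buyers pay P_b = 153.875; sellers receive P_s = P_b - 38 = 115.875.
Consumer surplus is the triangle under demand above P_b: (1/2)(12.375)(191 - 153.875) = 229.7109.

229.71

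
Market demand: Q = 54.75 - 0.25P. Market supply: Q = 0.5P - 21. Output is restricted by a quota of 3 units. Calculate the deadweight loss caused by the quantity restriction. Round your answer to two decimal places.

Rewriting demand in inverse form: P = 219 - 4Q.
Rewriting supply in inverse form: P = 42 + 2Q.
Without the quota, 219 - 4Q = 42 + 2Q gives Q* = 29.5.
At Q = 3 the demand price is 219 - 4(3) = 207 and the supply price is 42 + 2(3) = 48.
Deadweight loss is the triangle between the curves from 3 to 29.5: (1/2)(207 - 48)(29.5 - 3) = 2106.75.

2106.75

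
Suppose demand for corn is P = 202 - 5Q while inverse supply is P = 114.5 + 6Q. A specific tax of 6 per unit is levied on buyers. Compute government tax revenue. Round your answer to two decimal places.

Without the tax, 202 - 5Q = 114.5 + 6Q so Q* = 7.9545 and P* = 162.2273.
With the tax, buyers' net willingness to pay falls by 6: (202 - 6) - 5Q = 114.5 + 6Q, so Q_t = 7.4091. Buyers pay P_b = 164.9545; sellers receive P_s = P_b - 6 = 158.9545.
Tax revenue = t x Q_t = 6 x 7.4091 = 44.4545.

44.45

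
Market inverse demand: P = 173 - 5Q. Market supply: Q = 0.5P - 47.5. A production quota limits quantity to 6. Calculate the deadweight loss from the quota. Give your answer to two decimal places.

92.57

Rewriting supply in inverse form: P = 95 + 2Q.
Without the quota, 173 - 5Q = 95 + 2Q gives Q* = 11.1429.
At Q = 6 the demand price is 173 - 5(6) = 143 and the supply price is 95 + 2(6) = 107.
DWL = (1/2)(gap between curves at 6) x (Q* - 6) = (1/2)(36)(5.1429) = 92.5714.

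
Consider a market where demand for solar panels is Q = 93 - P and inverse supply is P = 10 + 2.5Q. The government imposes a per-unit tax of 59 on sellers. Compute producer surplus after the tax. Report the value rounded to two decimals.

Rewriting demand in inverse form: P = 93 - Q.
Without the tax, 93 - Q = 10 + 2.5Q so Q* = 23.7143 and P* = 69.2857.
A tax on sellers shifts supply up by 59: 93 - Q = 10 + 2.5Q + 59, so Q_t = 6.8571. Buyers pay P_b = 86.1429; sellers receive P_s = P_b - 59 = 27.1429.
PS = (1/2)(Q_t)(P_s - 10) = (1/2)(6.8571)(17.1429) = 58.7755.

58.78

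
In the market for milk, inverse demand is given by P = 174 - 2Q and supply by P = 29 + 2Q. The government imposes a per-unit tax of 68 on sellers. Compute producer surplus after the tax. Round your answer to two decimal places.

370.56

Without the tax, 174 - 2Q = 29 + 2Q so Q* = 36.25 and P* = 101.5.
A tax on sellers shifts supply up by 68: 174 - 2Q = 29 + 2Q + 68, so Q_t = 19.25. Buyers pay P_b = 135.5; sellers receive P_s = P_b - 68 = 67.5.
PS = (1/2)(Q_t)(P_s - 29) = (1/2)(19.25)(38.5) = 370.5625.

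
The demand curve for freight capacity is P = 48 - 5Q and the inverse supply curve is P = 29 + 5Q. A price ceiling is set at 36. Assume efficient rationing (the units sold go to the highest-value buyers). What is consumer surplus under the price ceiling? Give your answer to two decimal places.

Free-market equilibrium: 48 - 5Q = 29 + 5Q gives Q* = 1.9, P* = 38.5.
At the ceiling price 36, quantity supplied is (36 - 29)/5 = 1.4; supply is the short side, so Q = 1.4 trades at P = 36.
The demand price at Q = 1.4 is 41. CS is the trapezoid between demand and 36 over [0, 1.4]: (1/2)[(48 - 36) + (41 - 36)](1.4) = 11.9.

11.90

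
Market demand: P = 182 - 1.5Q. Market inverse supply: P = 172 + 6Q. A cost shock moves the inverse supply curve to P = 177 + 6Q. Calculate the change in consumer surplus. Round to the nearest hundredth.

Initial equilibrium: Q_0 = 1.3333, P_0 = 180; CS_0 = (1/2)(1.3333)(2) = 1.3333, PS_0 = (1/2)(1.3333)(8) = 5.3333.
New equilibrium: 182 - 1.5Q = 177 + 6Q gives Q_1 = 0.6667, P_1 = 181; CS_1 = 0.3333, PS_1 = 1.3333.
Change in consumer surplus = 0.3333 - 1.3333 = -1.

-1.00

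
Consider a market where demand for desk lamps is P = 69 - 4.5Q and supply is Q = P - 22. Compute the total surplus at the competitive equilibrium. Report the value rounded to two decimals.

Rewriting supply in inverse form: P = 22 + Q.
Equilibrium: 69 - 4.5Q = 22 + Q, so Q* = 8.5455 and P* = 30.5455.
CS = (1/2)(8.5455)(38.4545) = 164.3058 and PS = (1/2)(8.5455)(8.5455) = 36.5124, so total surplus = 200.8182.

200.82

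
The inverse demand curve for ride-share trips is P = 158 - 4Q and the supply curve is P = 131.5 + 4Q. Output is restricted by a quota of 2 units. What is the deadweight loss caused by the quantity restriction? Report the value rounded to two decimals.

6.89

Unrestricted equilibrium: Q* = (158 - 131.5)/(4 + 4) = 3.3125.
At Q = 2 the demand price is 158 - 4(2) = 150 and the supply price is 131.5 + 4(2) = 139.5.
DWL = (1/2)(gap between curves at 2) x (Q* - 2) = (1/2)(10.5)(1.3125) = 6.8906.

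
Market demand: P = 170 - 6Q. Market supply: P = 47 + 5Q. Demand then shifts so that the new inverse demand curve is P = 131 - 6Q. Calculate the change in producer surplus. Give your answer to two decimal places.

-166.80

Initial equilibrium: Q_0 = 11.1818, P_0 = 102.9091; CS_0 = (1/2)(11.1818)(67.0909) = 375.0992, PS_0 = (1/2)(11.1818)(55.9091) = 312.5826.
New equilibrium: 131 - 6Q = 47 + 5Q gives Q_1 = 7.6364, P_1 = 85.1818; CS_1 = 174.9421, PS_1 = 145.7851.
Change in producer surplus = 145.7851 - 312.5826 = -166.7975.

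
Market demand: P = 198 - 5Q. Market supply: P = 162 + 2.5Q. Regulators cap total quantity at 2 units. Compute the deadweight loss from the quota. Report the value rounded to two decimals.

29.40

Unrestricted equilibrium: Q* = (198 - 162)/(5 + 2.5) = 4.8.
At Q = 2 the demand price is 198 - 5(2) = 188 and the supply price is 162 + 2.5(2) = 167.
Deadweight loss is the triangle between the curves from 2 to 4.8: (1/2)(188 - 167)(4.8 - 2) = 29.4.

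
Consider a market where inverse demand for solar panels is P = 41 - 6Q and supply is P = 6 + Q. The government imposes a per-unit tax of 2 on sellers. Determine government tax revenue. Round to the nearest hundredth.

Pre-tax equilibrium: 41 - 6Q = 6 + Q gives Q* = 5, P* = 11.
With the tax, sellers need 2 more per unit: 41 - 6Q = 6 + Q + 2, so Q_t = 4.7143. Buyers pay P_b = 12.7143; sellers receive P_s = P_b - 2 = 10.7143.
Revenue is the tax times quantity traded: 2 x 4.7143 = 9.4286.

9.43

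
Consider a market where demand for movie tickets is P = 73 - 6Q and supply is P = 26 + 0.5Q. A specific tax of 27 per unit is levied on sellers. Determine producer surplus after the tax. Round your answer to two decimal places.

2.37

Without the tax, 73 - 6Q = 26 + 0.5Q so Q* = 7.2308 and P* = 29.6154.
A tax on sellers shifts supply up by 27: 73 - 6Q = 26 + 0.5Q + 27, so Q_t = 3.0769. Buyers pay P_b = 54.5385; sellers receive P_s = P_b - 27 = 27.5385.
PS = (1/2)(Q_t)(P_s - 26) = (1/2)(3.0769)(1.5385) = 2.3669.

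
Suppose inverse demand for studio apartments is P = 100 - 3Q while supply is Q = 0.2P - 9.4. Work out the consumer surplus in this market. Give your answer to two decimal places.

65.84

Rewriting supply in inverse form: P = 47 + 5Q.
Setting demand equal to supply, 53 = 8Q, so Q* = 6.625 and P* = 80.125.
CS is the area between the demand curve and P* from 0 to Q*: (1/2)(6.625)(19.875) = 65.8359.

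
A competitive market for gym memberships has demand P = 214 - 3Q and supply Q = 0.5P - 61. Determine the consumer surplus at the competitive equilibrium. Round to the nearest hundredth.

Rewriting supply in inverse form: P = 122 + 2Q.
Equilibrium: 214 - 3Q = 122 + 2Q, so Q* = 18.4 and P* = 158.8.
The demand choke price is 214, so CS = (1/2)(Q*)(214 - P*) = (1/2)(18.4)(55.2) = 507.84.

507.84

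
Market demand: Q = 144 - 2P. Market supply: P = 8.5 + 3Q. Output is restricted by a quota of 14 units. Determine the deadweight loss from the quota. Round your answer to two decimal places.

Rewriting demand in inverse form: P = 72 - 0.5Q.
Without the quota, 72 - 0.5Q = 8.5 + 3Q gives Q* = 18.1429.
At Q = 14 the demand price is 72 - 0.5(14) = 65 and the supply price is 8.5 + 3(14) = 50.5.
Deadweight loss is the triangle between the curves from 14 to 18.1429: (1/2)(65 - 50.5)(18.1429 - 14) = 30.0357.

30.04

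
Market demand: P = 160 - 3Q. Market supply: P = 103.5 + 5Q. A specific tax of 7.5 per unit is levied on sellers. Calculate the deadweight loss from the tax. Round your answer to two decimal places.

3.52

Without the tax, 160 - 3Q = 103.5 + 5Q so Q* = 7.0625 and P* = 138.8125.
A tax on sellers shifts supply up by 7.5: 160 - 3Q = 103.5 + 5Q + 7.5, so Q_t = 6.125. Buyers pay P_b = 141.625; sellers receive P_s = P_b - 7.5 = 134.125.
Deadweight loss is the triangle between the curves from Q_t to Q*: (1/2)(7.0625 - 6.125)(7.5) = 3.5156.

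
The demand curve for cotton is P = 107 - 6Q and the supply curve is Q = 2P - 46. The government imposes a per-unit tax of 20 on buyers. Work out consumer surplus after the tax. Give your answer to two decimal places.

Rewriting supply in inverse form: P = 23 + 0.5Q.
Pre-tax equilibrium: 107 - 6Q = 23 + 0.5Q gives Q* = 12.9231, P* = 29.4615.
A tax on buyers shifts demand down by 20: (107 - 20) - 6Q = 23 + 0.5Q, so Q_t = 9.8462. Buyers pay P_b = 47.9231; sellers receive P_s = P_b - 20 = 27.9231.
Consumer surplus is the triangle under demand above P_b: (1/2)(9.8462)(107 - 47.9231) = 290.8402.

290.84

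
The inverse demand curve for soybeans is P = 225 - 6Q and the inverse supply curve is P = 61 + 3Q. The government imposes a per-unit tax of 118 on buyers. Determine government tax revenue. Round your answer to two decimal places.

603.11

Without the tax, 225 - 6Q = 61 + 3Q so Q* = 18.2222 and P* = 115.6667.
With the tax, buyers' net willingness to pay falls by 118: (225 - 118) - 6Q = 61 + 3Q, so Q_t = 5.1111. Buyers pay P_b = 194.3333; sellers receive P_s = P_b - 118 = 76.3333.
Revenue is the tax times quantity traded: 118 x 5.1111 = 603.1111.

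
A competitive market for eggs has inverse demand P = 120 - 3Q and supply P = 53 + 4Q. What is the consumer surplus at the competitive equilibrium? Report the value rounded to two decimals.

Equilibrium: 120 - 3Q = 53 + 4Q, so Q* = 9.5714 and P* = 91.2857.
Consumer surplus is the triangle under demand above P*: (1/2)(9.5714)(120 - 91.2857) = (1/2)(9.5714)(28.7143) = 137.4184.

137.42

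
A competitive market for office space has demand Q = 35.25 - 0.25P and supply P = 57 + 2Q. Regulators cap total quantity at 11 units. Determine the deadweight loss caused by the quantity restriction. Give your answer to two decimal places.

Rewriting demand in inverse form: P = 141 - 4Q.
Without the quota, 141 - 4Q = 57 + 2Q gives Q* = 14.
At Q = 11 the demand price is 141 - 4(11) = 97 and the supply price is 57 + 2(11) = 79.
Deadweight loss is the triangle between the curves from 11 to 14: (1/2)(97 - 79)(14 - 11) = 27.

27.00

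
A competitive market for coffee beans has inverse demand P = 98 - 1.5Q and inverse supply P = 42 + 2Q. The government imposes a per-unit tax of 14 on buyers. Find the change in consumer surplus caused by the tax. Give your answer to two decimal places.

Pre-tax equilibrium: 98 - 1.5Q = 42 + 2Q gives Q* = 16, P* = 74.
With the tax, buyers' net willingness to pay falls by 14: (98 - 14) - 1.5Q = 42 + 2Q, so Q_t = 12. Buyers pay P_b = 80; sellers receive P_s = P_b - 14 = 66.
Consumers lose the trapezoid between P* and P_b out to Q_t plus the triangle from Q_t to Q*: change in CS = 108 - 192 = -84.

-84.00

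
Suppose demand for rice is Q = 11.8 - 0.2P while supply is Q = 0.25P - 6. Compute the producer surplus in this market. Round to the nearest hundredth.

30.25

Rewriting demand in inverse form: P = 59 - 5Q.
Rewriting supply in inverse form: P = 24 + 4Q.
Equilibrium: 59 - 5Q = 24 + 4Q, so Q* = 3.8889 and P* = 39.5556.
PS is the area between P* and the supply curve from 0 to Q*: (1/2)(3.8889)(15.5556) = 30.2469.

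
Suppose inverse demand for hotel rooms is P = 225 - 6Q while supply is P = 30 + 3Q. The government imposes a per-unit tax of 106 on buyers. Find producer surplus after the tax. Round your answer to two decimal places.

146.69

Pre-tax equilibrium: 225 - 6Q = 30 + 3Q gives Q* = 21.6667, P* = 95.
With the tax, buyers' net willingness to pay falls by 106: (225 - 106) - 6Q = 30 + 3Q, so Q_t = 9.8889. Buyers pay P_b = 165.6667; sellers receive P_s = P_b - 106 = 59.6667.
Producer surplus is the triangle above supply below P_s: (1/2)(9.8889)(59.6667 - 30) = 146.6852.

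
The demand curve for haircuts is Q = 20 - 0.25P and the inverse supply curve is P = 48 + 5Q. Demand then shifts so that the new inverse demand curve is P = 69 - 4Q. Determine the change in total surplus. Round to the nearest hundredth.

-32.39

Rewriting demand in inverse form: P = 80 - 4Q.
Initial equilibrium: Q_0 = 3.5556, P_0 = 65.7778; CS_0 = (1/2)(3.5556)(14.2222) = 25.284, PS_0 = (1/2)(3.5556)(17.7778) = 31.6049.
New equilibrium: 69 - 4Q = 48 + 5Q gives Q_1 = 2.3333, P_1 = 59.6667; CS_1 = 10.8889, PS_1 = 13.6111.
Change in total surplus = (10.8889 + 13.6111) - (25.284 + 31.6049) = -32.3889.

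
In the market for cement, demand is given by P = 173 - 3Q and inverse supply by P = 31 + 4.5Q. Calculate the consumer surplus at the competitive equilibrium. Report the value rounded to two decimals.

537.71

Setting demand equal to supply, 142 = 7.5Q, so Q* = 18.9333 and P* = 116.2.
Consumer surplus is the triangle under demand above P*: (1/2)(18.9333)(173 - 116.2) = (1/2)(18.9333)(56.8) = 537.7067.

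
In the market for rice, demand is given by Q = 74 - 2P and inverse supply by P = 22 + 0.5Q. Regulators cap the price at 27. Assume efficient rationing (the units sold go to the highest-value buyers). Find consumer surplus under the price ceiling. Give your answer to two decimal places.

75.00

Rewriting demand in inverse form: P = 37 - 0.5Q.
Free-market equilibrium: 37 - 0.5Q = 22 + 0.5Q gives Q* = 15, P* = 29.5.
At the ceiling price 27, quantity supplied is (27 - 22)/0.5 = 10; supply is the short side, so Q = 10 trades at P = 27.
The demand price at Q = 10 is 32. CS is the trapezoid between demand and 27 over [0, 10]: (1/2)[(37 - 27) + (32 - 27)](10) = 75.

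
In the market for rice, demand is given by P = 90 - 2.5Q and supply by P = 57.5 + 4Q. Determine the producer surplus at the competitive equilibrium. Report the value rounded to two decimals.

50.00

Setting demand equal to supply, 32.5 = 6.5Q, so Q* = 5 and P* = 77.5.
The supply curve's price intercept is 57.5, so PS = (1/2)(Q*)(P* - 57.5) = (1/2)(5)(20) = 50.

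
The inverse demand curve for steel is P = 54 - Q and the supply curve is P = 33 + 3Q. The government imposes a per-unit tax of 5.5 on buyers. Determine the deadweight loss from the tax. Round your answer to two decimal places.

3.78

Pre-tax equilibrium: 54 - Q = 33 + 3Q gives Q* = 5.25, P* = 48.75.
With the tax, buyers' net willingness to pay falls by 5.5: (54 - 5.5) - Q = 33 + 3Q, so Q_t = 3.875. Buyers pay P_b = 50.125; sellers receive P_s = P_b - 5.5 = 44.625.
Deadweight loss is the triangle between the curves from Q_t to Q*: (1/2)(5.25 - 3.875)(5.5) = 3.7812.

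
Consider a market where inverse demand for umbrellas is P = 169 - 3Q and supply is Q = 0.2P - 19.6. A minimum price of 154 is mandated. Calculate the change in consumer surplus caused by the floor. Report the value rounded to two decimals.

Rewriting supply in inverse form: P = 98 + 5Q.
Free-market equilibrium: 169 - 3Q = 98 + 5Q gives Q* = 8.875, P* = 142.375.
At the floor price 154, quantity demanded is (169 - 154)/3 = 5; demand is the short side, so Q = 5 trades at P = 154.
CS goes from (1/2)(8.875)(26.625) = 118.1484 to 37.5 (computed as (169 - 154)(5) - (1/2)(3)(5)^2), a change of -80.6484.

-80.65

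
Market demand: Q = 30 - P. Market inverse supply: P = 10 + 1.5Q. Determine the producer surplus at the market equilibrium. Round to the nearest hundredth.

Rewriting demand in inverse form: P = 30 - Q.
Set 30 - Q = 10 + 1.5Q, which gives 20 = 2.5Q, so Q* = 8 and P* = 30 - (8) = 22.
Producer surplus is the triangle above supply below P*: (1/2)(8)(22 - 10) = (1/2)(8)(12) = 48.

48.00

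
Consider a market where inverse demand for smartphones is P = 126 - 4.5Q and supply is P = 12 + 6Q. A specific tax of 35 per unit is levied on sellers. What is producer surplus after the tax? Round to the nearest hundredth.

Without the tax, 126 - 4.5Q = 12 + 6Q so Q* = 10.8571 and P* = 77.1429.
A tax on sellers shifts supply up by 35: 126 - 4.5Q = 12 + 6Q + 35, so Q_t = 7.5238. Buyers pay P_b = 92.1429; sellers receive P_s = P_b - 35 = 57.1429.
Producer surplus is the triangle above supply below P_s: (1/2)(7.5238)(57.1429 - 12) = 169.8231.

169.82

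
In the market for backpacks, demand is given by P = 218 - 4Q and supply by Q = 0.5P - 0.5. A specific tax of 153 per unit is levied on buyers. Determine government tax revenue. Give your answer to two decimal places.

1632.00

Rewriting supply in inverse form: P = 1 + 2Q.
Without the tax, 218 - 4Q = 1 + 2Q so Q* = 36.1667 and P* = 73.3333.
A tax on buyers shifts demand down by 153: (218 - 153) - 4Q = 1 + 2Q, so Q_t = 10.6667. Buyers pay P_b = 175.3333; sellers receive P_s = P_b - 153 = 22.3333.
Tax revenue = t x Q_t = 153 x 10.6667 = 1632.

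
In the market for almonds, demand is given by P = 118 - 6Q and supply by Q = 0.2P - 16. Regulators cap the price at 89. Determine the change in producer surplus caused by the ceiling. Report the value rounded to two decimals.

-21.73

Rewriting supply in inverse form: P = 80 + 5Q.
Without the control, 118 - 6Q = 80 + 5Q so Q* = 3.4545 and P* = 97.2727.
At the ceiling price 89, quantity supplied is (89 - 80)/5 = 1.8; supply is the short side, so Q = 1.8 trades at P = 89.
PS goes from (1/2)(3.4545)(17.2727) = 29.8347 to 8.1 (computed as (89 - 80)(1.8) - (1/2)(5)(1.8)^2), a change of -21.7347.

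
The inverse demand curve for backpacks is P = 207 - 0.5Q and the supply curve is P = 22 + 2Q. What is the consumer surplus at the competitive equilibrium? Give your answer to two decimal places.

Setting demand equal to supply, 185 = 2.5Q, so Q* = 74 and P* = 170.
Consumer surplus is the triangle under demand above P*: (1/2)(74)(207 - 170) = (1/2)(74)(37) = 1369.

1369.00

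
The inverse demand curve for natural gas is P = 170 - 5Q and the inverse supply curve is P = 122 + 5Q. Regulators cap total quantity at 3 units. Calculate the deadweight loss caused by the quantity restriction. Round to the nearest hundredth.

Unrestricted equilibrium: Q* = (170 - 122)/(5 + 5) = 4.8.
At Q = 3 the demand price is 170 - 5(3) = 155 and the supply price is 122 + 5(3) = 137.
Deadweight loss is the triangle between the curves from 3 to 4.8: (1/2)(155 - 137)(4.8 - 3) = 16.2.

16.20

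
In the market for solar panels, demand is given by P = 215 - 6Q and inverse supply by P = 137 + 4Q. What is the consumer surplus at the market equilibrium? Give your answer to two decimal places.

182.52

Equilibrium: 215 - 6Q = 137 + 4Q, so Q* = 7.8 and P* = 168.2.
The demand choke price is 215, so CS = (1/2)(Q*)(215 - P*) = (1/2)(7.8)(46.8) = 182.52.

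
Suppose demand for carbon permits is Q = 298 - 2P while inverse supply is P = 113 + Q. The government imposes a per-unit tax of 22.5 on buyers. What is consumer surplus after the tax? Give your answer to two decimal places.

Rewriting demand in inverse form: P = 149 - 0.5Q.
Pre-tax equilibrium: 149 - 0.5Q = 113 + Q gives Q* = 24, P* = 137.
A tax on buyers shifts demand down by 22.5: (149 - 22.5) - 0.5Q = 113 + Q, so Q_t = 9. Buyers pay P_b = 144.5; sellers receive P_s = P_b - 22.5 = 122.
CS = (1/2)(Q_t)(149 - P_b) = (1/2)(9)(4.5) = 20.25.

20.25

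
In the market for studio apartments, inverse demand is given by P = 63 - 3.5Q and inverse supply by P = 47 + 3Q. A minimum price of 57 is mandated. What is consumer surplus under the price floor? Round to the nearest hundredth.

5.14

Without the control, 63 - 3.5Q = 47 + 3Q so Q* = 2.4615 and P* = 54.3846.
At the floor price 57, quantity demanded is (63 - 57)/3.5 = 1.7143; demand is the short side, so Q = 1.7143 trades at P = 57.
CS is the triangle under demand above 57: (1/2)(1.7143)(63 - 57) = 5.1429.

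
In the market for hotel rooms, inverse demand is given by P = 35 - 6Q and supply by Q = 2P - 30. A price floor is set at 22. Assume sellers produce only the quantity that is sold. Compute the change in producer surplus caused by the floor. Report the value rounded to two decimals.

11.63

Rewriting supply in inverse form: P = 15 + 0.5Q.
Without the control, 35 - 6Q = 15 + 0.5Q so Q* = 3.0769 and P* = 16.5385.
At P = 22, buyers demand (35 - 22)/6 = 2.1667 while sellers would supply more, so the quantity traded is 2.1667 at price 22.
PS goes from (1/2)(3.0769)(1.5385) = 2.3669 to 13.9931 (computed as (22 - 15)(2.1667) - (1/2)(0.5)(2.1667)^2), a change of 11.6262.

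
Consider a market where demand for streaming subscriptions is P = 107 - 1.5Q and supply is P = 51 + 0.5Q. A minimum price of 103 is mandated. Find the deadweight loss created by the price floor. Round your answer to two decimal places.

Without the control, 107 - 1.5Q = 51 + 0.5Q so Q* = 28 and P* = 65.
At P = 103, buyers demand (107 - 103)/1.5 = 2.6667 while sellers would supply more, so the quantity traded is 2.6667 at price 103.
At Q = 2.6667 the demand price is 103 and the supply price is 52.3333. Deadweight loss is the triangle between the curves from 2.6667 to 28: (1/2)(103 - 52.3333)(28 - 2.6667) = 641.7778.

641.78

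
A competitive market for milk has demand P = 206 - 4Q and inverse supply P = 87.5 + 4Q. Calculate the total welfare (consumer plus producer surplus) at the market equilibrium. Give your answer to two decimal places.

877.64

Equilibrium: 206 - 4Q = 87.5 + 4Q, so Q* = 14.8125 and P* = 146.75.
CS = (1/2)(14.8125)(59.25) = 438.8203 and PS = (1/2)(14.8125)(59.25) = 438.8203, so total surplus = 877.6406.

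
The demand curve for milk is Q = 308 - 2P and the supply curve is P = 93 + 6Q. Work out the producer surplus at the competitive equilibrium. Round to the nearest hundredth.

Rewriting demand in inverse form: P = 154 - 0.5Q.
Equilibrium: 154 - 0.5Q = 93 + 6Q, so Q* = 9.3846 and P* = 149.3077.
The supply curve's price intercept is 93, so PS = (1/2)(Q*)(P* - 93) = (1/2)(9.3846)(56.3077) = 264.213.

264.21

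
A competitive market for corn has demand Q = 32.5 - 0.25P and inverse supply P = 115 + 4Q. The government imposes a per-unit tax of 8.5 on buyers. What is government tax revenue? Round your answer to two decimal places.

Rewriting demand in inverse form: P = 130 - 4Q.
Pre-tax equilibrium: 130 - 4Q = 115 + 4Q gives Q* = 1.875, P* = 122.5.
A tax on buyers shifts demand down by 8.5: (130 - 8.5) - 4Q = 115 + 4Q, so Q_t = 0.8125. Buyers pay P_b = 126.75; sellers receive P_s = P_b - 8.5 = 118.25.
Tax revenue = t x Q_t = 8.5 x 0.8125 = 6.9062.

6.91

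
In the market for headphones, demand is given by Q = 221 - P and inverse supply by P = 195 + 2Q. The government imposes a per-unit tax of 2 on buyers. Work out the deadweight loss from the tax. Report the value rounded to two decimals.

Rewriting demand in inverse form: P = 221 - Q.
Pre-tax equilibrium: 221 - Q = 195 + 2Q gives Q* = 8.6667, P* = 212.3333.
A tax on buyers shifts demand down by 2: (221 - 2) - Q = 195 + 2Q, so Q_t = 8. Buyers pay P_b = 213; sellers receive P_s = P_b - 2 = 211.
Deadweight loss is the triangle between the curves from Q_t to Q*: (1/2)(8.6667 - 8)(2) = 0.6667.

0.67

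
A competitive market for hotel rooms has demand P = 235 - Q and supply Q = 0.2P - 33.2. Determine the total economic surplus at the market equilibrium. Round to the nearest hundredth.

396.75

Rewriting supply in inverse form: P = 166 + 5Q.
Setting demand equal to supply, 69 = 6Q, so Q* = 11.5 and P* = 223.5.
CS = (1/2)(11.5)(11.5) = 66.125 and PS = (1/2)(11.5)(57.5) = 330.625, so total surplus = 396.75.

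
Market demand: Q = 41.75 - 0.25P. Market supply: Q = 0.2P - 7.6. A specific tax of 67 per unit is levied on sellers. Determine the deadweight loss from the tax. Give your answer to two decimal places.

249.39

Rewriting demand in inverse form: P = 167 - 4Q.
Rewriting supply in inverse form: P = 38 + 5Q.
Pre-tax equilibrium: 167 - 4Q = 38 + 5Q gives Q* = 14.3333, P* = 109.6667.
With the tax, sellers need 67 more per unit: 167 - 4Q = 38 + 5Q + 67, so Q_t = 6.8889. Buyers pay P_b = 139.4444; sellers receive P_s = P_b - 67 = 72.4444.
Deadweight loss is the triangle between the curves from Q_t to Q*: (1/2)(14.3333 - 6.8889)(67) = 249.3889.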